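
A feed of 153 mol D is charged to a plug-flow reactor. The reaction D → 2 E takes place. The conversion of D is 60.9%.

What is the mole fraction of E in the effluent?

D reacted = 0.609 × 153 = 93.18 mol; ν_D = −1, so ξ = 93.18/1 = 93.18 mol.
Outlet amounts (n = n₀ + ν ξ):
  D: 153 − 1(93.18) = 59.82
  E: 0 + 2(93.18) = 186.4
Total out = 246.2 mol; y_E = 186.4 / 246.2 = 0.757.

0.757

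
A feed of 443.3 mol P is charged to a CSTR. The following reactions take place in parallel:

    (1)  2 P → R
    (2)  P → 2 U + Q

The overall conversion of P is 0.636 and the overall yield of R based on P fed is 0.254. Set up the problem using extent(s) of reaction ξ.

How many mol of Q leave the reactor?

56.7 mol

Yield of R: 1ξ₁ / 443.3 = 0.254 → ξ₁ = 112.6 mol.
Conversion of P: 2ξ₁ + 1ξ₂ = 0.636 × 443.3 = 281.9 → ξ₂ = 56.74 mol.
Outlet amounts (n = n₀ + Σ ν·ξ):
  P: 443.3 − 2(112.6) − 1(56.74) = 161.4
  R: 0 + 1(112.6) = 112.6
  U: 0 + 2(56.74) = 113.5
  Q: 0 + 1(56.74) = 56.74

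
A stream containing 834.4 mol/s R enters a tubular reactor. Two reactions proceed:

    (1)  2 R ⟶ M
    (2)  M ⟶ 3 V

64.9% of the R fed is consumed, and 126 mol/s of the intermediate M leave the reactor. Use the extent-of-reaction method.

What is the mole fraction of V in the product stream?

0.509

Conversion of R: R consumed = 2ξ₁ = 0.649 × 834.4 → ξ₁ = 270.8 mol/s.
M balance: n_M = 0 + 1ξ₁ − 1ξ₂ = 126 → ξ₂ = (1·270.8 − 126)/1 = 144.8 mol/s.
Outlet amounts (n = n₀ + Σ ν·ξ):
  R: 834.4 − 2(270.8) = 292.9
  M: 0 + 1(270.8) − 1(144.8) = 126
  V: 0 + 3(144.8) = 434.3
Total out = 853.2 mol/s; y_V = 434.3 / 853.2 = 0.509.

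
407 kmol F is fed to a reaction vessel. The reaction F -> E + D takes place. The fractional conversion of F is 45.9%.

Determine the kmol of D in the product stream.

F reacted = 0.459 × 407 = 186.8 kmol; ν_F = −1, so ξ = 186.8/1 = 186.8 kmol.
Outlet amounts (n = n₀ + ν ξ):
  F: 407 − 1(186.8) = 220.2
  E: 0 + 1(186.8) = 186.8
  D: 0 + 1(186.8) = 186.8

187 kmol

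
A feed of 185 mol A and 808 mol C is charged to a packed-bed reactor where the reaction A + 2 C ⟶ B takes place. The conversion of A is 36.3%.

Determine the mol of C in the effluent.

A reacted = 0.363 × 185 = 67.16 mol; ν_A = −1, so ξ = 67.16/1 = 67.16 mol.
Outlet amounts (n = n₀ + ν ξ):
  A: 185 − 1(67.16) = 117.8
  C: 808 − 2(67.16) = 673.7
  B: 0 + 1(67.16) = 67.16

674 mol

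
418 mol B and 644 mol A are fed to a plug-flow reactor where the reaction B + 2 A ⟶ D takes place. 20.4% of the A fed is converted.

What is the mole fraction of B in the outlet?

A reacted = 0.204 × 644 = 131.4 mol; ν_A = −2, so ξ = 131.4/2 = 65.69 mol.
Outlet amounts (n = n₀ + ν ξ):
  B: 418 − 1(65.69) = 352.3
  A: 644 − 2(65.69) = 512.6
  D: 0 + 1(65.69) = 65.69
Total out = 930.6 mol; y_B = 352.3 / 930.6 = 0.3786.

0.379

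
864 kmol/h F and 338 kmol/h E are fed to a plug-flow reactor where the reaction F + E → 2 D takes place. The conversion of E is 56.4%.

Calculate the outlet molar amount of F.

673 kmol/h

E reacted = 0.564 × 338 = 190.6 kmol/h; ν_E = −1, so ξ = 190.6/1 = 190.6 kmol/h.
Outlet amounts (n = n₀ + ν ξ):
  F: 864 − 1(190.6) = 673.4
  E: 338 − 1(190.6) = 147.4
  D: 0 + 2(190.6) = 381.3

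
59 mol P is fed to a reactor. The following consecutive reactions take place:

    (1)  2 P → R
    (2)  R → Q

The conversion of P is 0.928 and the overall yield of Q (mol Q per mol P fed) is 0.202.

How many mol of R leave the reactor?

Conversion of P: P consumed = 2ξ₁ = 0.928 × 59 → ξ₁ = 27.38 mol.
Yield of Q: 1ξ₂ / 59 = 0.202 → ξ₂ = 11.92 mol.
Outlet amounts (n = n₀ + Σ ν·ξ):
  P: 59 − 2(27.38) = 4.248
  R: 0 + 1(27.38) − 1(11.92) = 15.46
  Q: 0 + 1(11.92) = 11.92

15.5 mol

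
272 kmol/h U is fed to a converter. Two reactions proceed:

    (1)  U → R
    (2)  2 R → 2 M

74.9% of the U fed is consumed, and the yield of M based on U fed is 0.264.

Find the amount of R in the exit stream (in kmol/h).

132 kmol/h

Conversion of U: U consumed = 1ξ₁ = 0.749 × 272 → ξ₁ = 203.7 kmol/h.
Yield of M: 2ξ₂ / 272 = 0.264 → ξ₂ = 35.9 kmol/h.
Outlet amounts (n = n₀ + Σ ν·ξ):
  U: 272 − 1(203.7) = 68.27
  R: 0 + 1(203.7) − 2(35.9) = 131.9
  M: 0 + 2(35.9) = 71.81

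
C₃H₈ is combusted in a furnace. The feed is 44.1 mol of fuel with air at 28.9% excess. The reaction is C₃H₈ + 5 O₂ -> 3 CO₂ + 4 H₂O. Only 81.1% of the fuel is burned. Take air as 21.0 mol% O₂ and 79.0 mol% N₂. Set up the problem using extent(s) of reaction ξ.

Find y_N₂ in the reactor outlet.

0.746

Stoichiometric O₂ = 5 × 44.1 = 220.5 mol; O₂ fed = 220.5 × 1.289 = 284.2 mol.
N₂ fed = 284.2 × 79/21 = 1069 mol.
Fuel reacted = 0.811 × 44.1 → ξ = 35.77 mol.
Outlet (n = n₀ + ν ξ):
  C₃H₈: 44.1 − 1(35.77) = 8.335
  O₂: 284.2 − 5(35.77) = 105.4
  N₂: 1069 (inert)
  CO₂: 0 + 3(35.77) = 107.3
  H₂O: 0 + 4(35.77) = 143.1
Total out = 1433 mol; y_N₂ = 1069 / 1433 = 0.746.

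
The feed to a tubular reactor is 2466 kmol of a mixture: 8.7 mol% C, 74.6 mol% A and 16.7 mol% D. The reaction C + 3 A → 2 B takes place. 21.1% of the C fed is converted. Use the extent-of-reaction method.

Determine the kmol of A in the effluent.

C reacted = 0.211 × 214.5 = 45.27 kmol; ν_C = −1, so ξ = 45.27/1 = 45.27 kmol.
Outlet amounts (n = n₀ + ν ξ):
  C: 214.5 − 1(45.27) = 169.3
  A: 1840 − 3(45.27) = 1704
  B: 0 + 2(45.27) = 90.54
  D: 411.8 (inert)

1700 kmol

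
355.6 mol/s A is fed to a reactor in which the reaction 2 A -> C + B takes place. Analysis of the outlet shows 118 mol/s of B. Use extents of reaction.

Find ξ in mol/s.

ξ = 118 mol/s

For B: n = n₀ + 1ξ → 118 = 0 + 1ξ, giving ξ = 118 mol/s.
Outlet amounts (n = n₀ + ν ξ):
  A: 355.6 − 2(118) = 119.6
  C: 0 + 1(118) = 118
  B: 0 + 1(118) = 118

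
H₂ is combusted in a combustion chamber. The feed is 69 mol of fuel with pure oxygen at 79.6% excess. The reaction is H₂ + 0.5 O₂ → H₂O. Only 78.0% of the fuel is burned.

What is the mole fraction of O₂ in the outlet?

0.337

Stoichiometric O₂ = 0.5 × 69 = 34.5 mol; O₂ fed = 34.5 × 1.796 = 61.96 mol.
Fuel reacted = 0.78 × 69 → ξ = 53.82 mol.
Outlet (n = n₀ + ν ξ):
  H₂: 69 − 1(53.82) = 15.18
  O₂: 61.96 − 0.5(53.82) = 35.05
  H₂O: 0 + 1(53.82) = 53.82
Total out = 104.1 mol; y_O₂ = 35.05 / 104.1 = 0.3369.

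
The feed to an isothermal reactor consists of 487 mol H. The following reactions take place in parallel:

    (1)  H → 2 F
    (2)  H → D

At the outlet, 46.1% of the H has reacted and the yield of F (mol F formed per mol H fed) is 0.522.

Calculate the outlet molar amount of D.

97.4 mol

Yield of F: 2ξ₁ / 487 = 0.522 → ξ₁ = 127.1 mol.
Conversion of H: 1ξ₁ + 1ξ₂ = 0.461 × 487 = 224.5 → ξ₂ = 97.4 mol.
Outlet amounts (n = n₀ + Σ ν·ξ):
  H: 487 − 1(127.1) − 1(97.4) = 262.5
  F: 0 + 2(127.1) = 254.2
  D: 0 + 1(97.4) = 97.4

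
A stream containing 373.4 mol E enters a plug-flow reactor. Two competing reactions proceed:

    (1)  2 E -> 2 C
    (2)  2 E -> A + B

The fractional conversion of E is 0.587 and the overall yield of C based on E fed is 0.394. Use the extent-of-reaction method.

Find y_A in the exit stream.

Yield of C: 2ξ₁ / 373.4 = 0.394 → ξ₁ = 73.56 mol.
Conversion of E: 2ξ₁ + 2ξ₂ = 0.587 × 373.4 = 219.2 → ξ₂ = 36.03 mol.
Outlet amounts (n = n₀ + Σ ν·ξ):
  E: 373.4 − 2(73.56) − 2(36.03) = 154.2
  C: 0 + 2(73.56) = 147.1
  A: 0 + 1(36.03) = 36.03
  B: 0 + 1(36.03) = 36.03
Total out = 373.4 mol; y_A = 36.03 / 373.4 = 0.0965.

0.0965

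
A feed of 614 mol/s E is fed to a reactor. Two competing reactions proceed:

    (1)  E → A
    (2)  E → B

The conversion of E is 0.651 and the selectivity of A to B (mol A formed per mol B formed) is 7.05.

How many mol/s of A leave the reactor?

Conversion of E: E consumed = 0.651 × 614 = 399.7 mol/s = 1ξ₁ + 1ξ₂.
Selectivity: 1ξ₁ / (1ξ₂) = 7.05 → ξ₁ = 7.05 ξ₂.
Substitute: (1·7.05 + 1) ξ₂ = 399.7 → ξ₂ = 49.65 mol/s, ξ₁ = 350.1 mol/s.
Outlet amounts (n = n₀ + Σ ν·ξ):
  E: 614 − 1(350.1) − 1(49.65) = 214.3
  A: 0 + 1(350.1) = 350.1
  B: 0 + 1(49.65) = 49.65

350 mol/s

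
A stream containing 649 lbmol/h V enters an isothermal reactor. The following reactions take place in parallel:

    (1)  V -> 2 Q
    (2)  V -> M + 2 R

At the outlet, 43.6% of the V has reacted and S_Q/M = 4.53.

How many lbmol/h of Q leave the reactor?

393 lbmol/h

Conversion of V: V consumed = 0.436 × 649 = 283 lbmol/h = 1ξ₁ + 1ξ₂.
Selectivity: 2ξ₁ / (1ξ₂) = 4.53 → ξ₁ = 2.265 ξ₂.
Substitute: (1·2.265 + 1) ξ₂ = 283 → ξ₂ = 86.67 lbmol/h, ξ₁ = 196.3 lbmol/h.
Outlet amounts (n = n₀ + Σ ν·ξ):
  V: 649 − 1(196.3) − 1(86.67) = 366
  Q: 0 + 2(196.3) = 392.6
  M: 0 + 1(86.67) = 86.67
  R: 0 + 2(86.67) = 173.3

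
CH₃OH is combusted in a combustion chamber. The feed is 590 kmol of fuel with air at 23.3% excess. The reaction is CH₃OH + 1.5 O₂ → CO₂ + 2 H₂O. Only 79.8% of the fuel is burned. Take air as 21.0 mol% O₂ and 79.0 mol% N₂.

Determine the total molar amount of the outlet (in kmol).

Stoichiometric O₂ = 1.5 × 590 = 885 kmol; O₂ fed = 885 × 1.233 = 1091 kmol.
N₂ fed = 1091 × 79/21 = 4105 kmol.
Fuel reacted = 0.798 × 590 → ξ = 470.8 kmol.
Outlet (n = n₀ + ν ξ):
  CH₃OH: 590 − 1(470.8) = 119.2
  O₂: 1091 − 1.5(470.8) = 385
  N₂: 4105 (inert)
  CO₂: 0 + 1(470.8) = 470.8
  H₂O: 0 + 2(470.8) = 941.6
Total out = 119.2 + 385 + 4105 + 470.8 + 941.6 = 6022 kmol.

6020 kmol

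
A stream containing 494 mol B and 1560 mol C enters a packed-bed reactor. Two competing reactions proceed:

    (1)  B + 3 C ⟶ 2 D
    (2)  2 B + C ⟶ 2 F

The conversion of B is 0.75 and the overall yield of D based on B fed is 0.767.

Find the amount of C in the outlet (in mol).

Yield of D: 2ξ₁ / 494 = 0.767 → ξ₁ = 189.4 mol.
Conversion of B: 1ξ₁ + 2ξ₂ = 0.75 × 494 = 370.5 → ξ₂ = 90.53 mol.
Outlet amounts (n = n₀ + Σ ν·ξ):
  B: 494 − 1(189.4) − 2(90.53) = 123.5
  C: 1560 − 3(189.4) − 1(90.53) = 901.1
  D: 0 + 2(189.4) = 378.9
  F: 0 + 2(90.53) = 181.1

901 mol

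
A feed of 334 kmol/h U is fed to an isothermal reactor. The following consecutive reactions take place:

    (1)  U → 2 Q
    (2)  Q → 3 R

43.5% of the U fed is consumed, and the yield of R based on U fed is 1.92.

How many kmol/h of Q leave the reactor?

76.8 kmol/h

Conversion of U: U consumed = 1ξ₁ = 0.435 × 334 → ξ₁ = 145.3 kmol/h.
Yield of R: 3ξ₂ / 334 = 1.92 → ξ₂ = 213.8 kmol/h.
Outlet amounts (n = n₀ + Σ ν·ξ):
  U: 334 − 1(145.3) = 188.7
  Q: 0 + 2(145.3) − 1(213.8) = 76.82
  R: 0 + 3(213.8) = 641.3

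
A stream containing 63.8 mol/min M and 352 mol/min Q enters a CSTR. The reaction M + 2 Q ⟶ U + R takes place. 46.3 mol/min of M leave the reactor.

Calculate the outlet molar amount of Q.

For M: n = n₀ − 1ξ → 46.3 = 63.8 − 1ξ, giving ξ = 17.5 mol/min.
Outlet amounts (n = n₀ + ν ξ):
  M: 63.8 − 1(17.5) = 46.3
  Q: 352 − 2(17.5) = 317
  U: 0 + 1(17.5) = 17.5
  R: 0 + 1(17.5) = 17.5

317 mol/min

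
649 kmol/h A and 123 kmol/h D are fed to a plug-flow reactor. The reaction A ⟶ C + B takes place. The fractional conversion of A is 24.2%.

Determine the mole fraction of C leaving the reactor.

A reacted = 0.242 × 649 = 157.1 kmol/h; ν_A = −1, so ξ = 157.1/1 = 157.1 kmol/h.
Outlet amounts (n = n₀ + ν ξ):
  A: 649 − 1(157.1) = 491.9
  C: 0 + 1(157.1) = 157.1
  B: 0 + 1(157.1) = 157.1
  D: 123 (inert)
Total out = 929.1 kmol/h; y_C = 157.1 / 929.1 = 0.1691.

0.169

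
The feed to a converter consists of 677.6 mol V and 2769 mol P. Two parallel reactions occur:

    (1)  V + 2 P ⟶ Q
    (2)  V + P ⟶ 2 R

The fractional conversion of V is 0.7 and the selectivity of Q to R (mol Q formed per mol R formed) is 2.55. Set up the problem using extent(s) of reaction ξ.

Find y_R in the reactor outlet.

0.0586

Conversion of V: V consumed = 0.7 × 677.6 = 474.3 mol = 1ξ₁ + 1ξ₂.
Selectivity: 1ξ₁ / (2ξ₂) = 2.55 → ξ₁ = 5.1 ξ₂.
Substitute: (1·5.1 + 1) ξ₂ = 474.3 → ξ₂ = 77.76 mol, ξ₁ = 396.6 mol.
Outlet amounts (n = n₀ + Σ ν·ξ):
  V: 677.6 − 1(396.6) − 1(77.76) = 203.3
  P: 2769 − 2(396.6) − 1(77.76) = 1898
  Q: 0 + 1(396.6) = 396.6
  R: 0 + 2(77.76) = 155.5
Total out = 2653 mol; y_R = 155.5 / 2653 = 0.05861.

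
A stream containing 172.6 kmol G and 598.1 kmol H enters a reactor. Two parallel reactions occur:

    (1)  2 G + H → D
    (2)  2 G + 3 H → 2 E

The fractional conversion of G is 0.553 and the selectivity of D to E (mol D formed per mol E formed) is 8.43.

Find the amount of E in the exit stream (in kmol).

Conversion of G: G consumed = 0.553 × 172.6 = 95.45 kmol = 2ξ₁ + 2ξ₂.
Selectivity: 1ξ₁ / (2ξ₂) = 8.43 → ξ₁ = 16.86 ξ₂.
Substitute: (2·16.86 + 2) ξ₂ = 95.45 → ξ₂ = 2.672 kmol, ξ₁ = 45.05 kmol.
Outlet amounts (n = n₀ + Σ ν·ξ):
  G: 172.6 − 2(45.05) − 2(2.672) = 77.15
  H: 598.1 − 1(45.05) − 3(2.672) = 545
  D: 0 + 1(45.05) = 45.05
  E: 0 + 2(2.672) = 5.344

5.34 kmol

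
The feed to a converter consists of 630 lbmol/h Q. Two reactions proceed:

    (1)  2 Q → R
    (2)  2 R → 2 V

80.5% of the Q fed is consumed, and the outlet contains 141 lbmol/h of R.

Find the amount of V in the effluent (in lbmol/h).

113 lbmol/h

Conversion of Q: Q consumed = 2ξ₁ = 0.805 × 630 → ξ₁ = 253.6 lbmol/h.
R balance: n_R = 0 + 1ξ₁ − 2ξ₂ = 141 → ξ₂ = (1·253.6 − 141)/2 = 56.29 lbmol/h.
Outlet amounts (n = n₀ + Σ ν·ξ):
  Q: 630 − 2(253.6) = 122.8
  R: 0 + 1(253.6) − 2(56.29) = 141
  V: 0 + 2(56.29) = 112.6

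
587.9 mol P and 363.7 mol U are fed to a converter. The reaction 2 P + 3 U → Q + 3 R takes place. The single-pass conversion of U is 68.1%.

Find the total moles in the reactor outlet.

869 mol

U reacted = 0.681 × 363.7 = 247.7 mol; ν_U = −3, so ξ = 247.7/3 = 82.56 mol.
Outlet amounts (n = n₀ + ν ξ):
  P: 587.9 − 2(82.56) = 422.8
  U: 363.7 − 3(82.56) = 116
  Q: 0 + 1(82.56) = 82.56
  R: 0 + 3(82.56) = 247.7
Total out = 422.8 + 116 + 82.56 + 247.7 = 869 mol.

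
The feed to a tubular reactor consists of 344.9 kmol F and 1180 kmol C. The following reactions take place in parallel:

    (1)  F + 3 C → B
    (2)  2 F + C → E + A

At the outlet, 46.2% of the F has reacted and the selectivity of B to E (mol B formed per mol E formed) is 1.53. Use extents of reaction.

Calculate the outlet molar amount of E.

Conversion of F: F consumed = 0.462 × 344.9 = 159.3 kmol = 1ξ₁ + 2ξ₂.
Selectivity: 1ξ₁ / (1ξ₂) = 1.53 → ξ₁ = 1.53 ξ₂.
Substitute: (1·1.53 + 2) ξ₂ = 159.3 → ξ₂ = 45.14 kmol, ξ₁ = 69.06 kmol.
Outlet amounts (n = n₀ + Σ ν·ξ):
  F: 344.9 − 1(69.06) − 2(45.14) = 185.6
  C: 1180 − 3(69.06) − 1(45.14) = 927.7
  B: 0 + 1(69.06) = 69.06
  E: 0 + 1(45.14) = 45.14
  A: 0 + 1(45.14) = 45.14

45.1 kmol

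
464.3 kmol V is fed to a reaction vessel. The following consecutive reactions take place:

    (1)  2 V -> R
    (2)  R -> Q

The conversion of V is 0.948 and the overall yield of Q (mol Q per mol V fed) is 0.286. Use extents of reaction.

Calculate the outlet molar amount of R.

87.3 kmol

Conversion of V: V consumed = 2ξ₁ = 0.948 × 464.3 → ξ₁ = 220.1 kmol.
Yield of Q: 1ξ₂ / 464.3 = 0.286 → ξ₂ = 132.8 kmol.
Outlet amounts (n = n₀ + Σ ν·ξ):
  V: 464.3 − 2(220.1) = 24.14
  R: 0 + 1(220.1) − 1(132.8) = 87.29
  Q: 0 + 1(132.8) = 132.8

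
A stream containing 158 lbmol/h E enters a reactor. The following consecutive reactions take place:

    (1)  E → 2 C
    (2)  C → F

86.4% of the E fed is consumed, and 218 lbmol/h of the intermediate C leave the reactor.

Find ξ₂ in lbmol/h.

Conversion of E: E consumed = 1ξ₁ = 0.864 × 158 → ξ₁ = 136.5 lbmol/h.
C balance: n_C = 0 + 2ξ₁ − 1ξ₂ = 218 → ξ₂ = (2·136.5 − 218)/1 = 55.02 lbmol/h.
Outlet amounts (n = n₀ + Σ ν·ξ):
  E: 158 − 1(136.5) = 21.49
  C: 0 + 2(136.5) − 1(55.02) = 218
  F: 0 + 1(55.02) = 55.02

ξ₂ = 55 lbmol/h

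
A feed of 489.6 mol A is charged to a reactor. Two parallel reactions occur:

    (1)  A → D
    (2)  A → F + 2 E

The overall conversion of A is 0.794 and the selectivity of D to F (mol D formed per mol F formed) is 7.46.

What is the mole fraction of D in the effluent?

0.589

Conversion of A: A consumed = 0.794 × 489.6 = 388.7 mol = 1ξ₁ + 1ξ₂.
Selectivity: 1ξ₁ / (1ξ₂) = 7.46 → ξ₁ = 7.46 ξ₂.
Substitute: (1·7.46 + 1) ξ₂ = 388.7 → ξ₂ = 45.95 mol, ξ₁ = 342.8 mol.
Outlet amounts (n = n₀ + Σ ν·ξ):
  A: 489.6 − 1(342.8) − 1(45.95) = 100.9
  D: 0 + 1(342.8) = 342.8
  F: 0 + 1(45.95) = 45.95
  E: 0 + 2(45.95) = 91.9
Total out = 581.5 mol; y_D = 342.8 / 581.5 = 0.5895.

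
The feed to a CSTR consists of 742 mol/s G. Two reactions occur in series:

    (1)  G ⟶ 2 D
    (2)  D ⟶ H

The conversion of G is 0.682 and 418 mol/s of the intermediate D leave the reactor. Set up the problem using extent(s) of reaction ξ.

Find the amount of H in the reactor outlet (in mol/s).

Conversion of G: G consumed = 1ξ₁ = 0.682 × 742 → ξ₁ = 506 mol/s.
D balance: n_D = 0 + 2ξ₁ − 1ξ₂ = 418 → ξ₂ = (2·506 − 418)/1 = 594.1 mol/s.
Outlet amounts (n = n₀ + Σ ν·ξ):
  G: 742 − 1(506) = 236
  D: 0 + 2(506) − 1(594.1) = 418
  H: 0 + 1(594.1) = 594.1

594 mol/s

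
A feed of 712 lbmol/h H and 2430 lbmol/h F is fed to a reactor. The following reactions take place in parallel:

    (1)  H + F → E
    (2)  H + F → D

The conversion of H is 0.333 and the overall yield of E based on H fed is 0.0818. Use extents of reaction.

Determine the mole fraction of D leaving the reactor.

Yield of E: 1ξ₁ / 712 = 0.0818 → ξ₁ = 58.24 lbmol/h.
Conversion of H: 1ξ₁ + 1ξ₂ = 0.333 × 712 = 237.1 → ξ₂ = 178.9 lbmol/h.
Outlet amounts (n = n₀ + Σ ν·ξ):
  H: 712 − 1(58.24) − 1(178.9) = 474.9
  F: 2430 − 1(58.24) − 1(178.9) = 2193
  E: 0 + 1(58.24) = 58.24
  D: 0 + 1(178.9) = 178.9
Total out = 2905 lbmol/h; y_D = 178.9 / 2905 = 0.06157.

0.0616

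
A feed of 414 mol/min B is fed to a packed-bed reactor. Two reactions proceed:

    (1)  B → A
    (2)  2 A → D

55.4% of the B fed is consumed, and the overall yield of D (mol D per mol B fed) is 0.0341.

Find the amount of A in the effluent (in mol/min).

201 mol/min

Conversion of B: B consumed = 1ξ₁ = 0.554 × 414 → ξ₁ = 229.4 mol/min.
Yield of D: 1ξ₂ / 414 = 0.0341 → ξ₂ = 14.12 mol/min.
Outlet amounts (n = n₀ + Σ ν·ξ):
  B: 414 − 1(229.4) = 184.6
  A: 0 + 1(229.4) − 2(14.12) = 201.1
  D: 0 + 1(14.12) = 14.12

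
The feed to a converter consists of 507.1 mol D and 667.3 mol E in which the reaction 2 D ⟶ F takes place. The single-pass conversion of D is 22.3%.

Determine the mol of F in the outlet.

D reacted = 0.223 × 507.1 = 113.1 mol; ν_D = −2, so ξ = 113.1/2 = 56.54 mol.
Outlet amounts (n = n₀ + ν ξ):
  D: 507.1 − 2(56.54) = 394
  F: 0 + 1(56.54) = 56.54
  E: 667.3 (inert)

56.5 mol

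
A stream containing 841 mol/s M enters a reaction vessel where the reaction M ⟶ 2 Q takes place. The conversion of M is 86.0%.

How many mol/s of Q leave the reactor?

1450 mol/s

M reacted = 0.86 × 841 = 723.3 mol/s; ν_M = −1, so ξ = 723.3/1 = 723.3 mol/s.
Outlet amounts (n = n₀ + ν ξ):
  M: 841 − 1(723.3) = 117.7
  Q: 0 + 2(723.3) = 1447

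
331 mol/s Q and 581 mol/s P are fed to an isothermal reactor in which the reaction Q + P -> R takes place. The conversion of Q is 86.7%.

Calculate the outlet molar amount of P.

Q reacted = 0.867 × 331 = 287 mol/s; ν_Q = −1, so ξ = 287/1 = 287 mol/s.
Outlet amounts (n = n₀ + ν ξ):
  Q: 331 − 1(287) = 44.02
  P: 581 − 1(287) = 294
  R: 0 + 1(287) = 287

294 mol/s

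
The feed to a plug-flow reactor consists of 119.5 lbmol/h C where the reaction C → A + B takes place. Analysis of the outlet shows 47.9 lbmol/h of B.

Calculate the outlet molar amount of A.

47.9 lbmol/h

For B: n = n₀ + 1ξ → 47.9 = 0 + 1ξ, giving ξ = 47.9 lbmol/h.
Outlet amounts (n = n₀ + ν ξ):
  C: 119.5 − 1(47.9) = 71.6
  A: 0 + 1(47.9) = 47.9
  B: 0 + 1(47.9) = 47.9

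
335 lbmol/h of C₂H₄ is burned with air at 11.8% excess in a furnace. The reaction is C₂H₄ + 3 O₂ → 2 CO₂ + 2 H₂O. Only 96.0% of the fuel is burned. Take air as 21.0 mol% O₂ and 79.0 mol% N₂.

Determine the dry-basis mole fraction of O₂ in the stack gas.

Stoichiometric O₂ = 3 × 335 = 1005 lbmol/h; O₂ fed = 1005 × 1.118 = 1124 lbmol/h.
N₂ fed = 1124 × 79/21 = 4227 lbmol/h.
Fuel reacted = 0.96 × 335 → ξ = 321.6 lbmol/h.
Outlet (n = n₀ + ν ξ):
  C₂H₄: 335 − 1(321.6) = 13.4
  O₂: 1124 − 3(321.6) = 158.8
  N₂: 4227 (inert)
  CO₂: 0 + 2(321.6) = 643.2
  H₂O: 0 + 2(321.6) = 643.2
Dry total = 5042 lbmol/h; y_O₂ (dry) = 158.8 / 5042 = 0.03149.

0.0315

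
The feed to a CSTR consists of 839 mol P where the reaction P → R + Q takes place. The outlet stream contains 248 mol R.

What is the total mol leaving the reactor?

For R: n = n₀ + 1ξ → 248 = 0 + 1ξ, giving ξ = 248 mol.
Outlet amounts (n = n₀ + ν ξ):
  P: 839 − 1(248) = 591
  R: 0 + 1(248) = 248
  Q: 0 + 1(248) = 248
Total out = 591 + 248 + 248 = 1087 mol.

1090 mol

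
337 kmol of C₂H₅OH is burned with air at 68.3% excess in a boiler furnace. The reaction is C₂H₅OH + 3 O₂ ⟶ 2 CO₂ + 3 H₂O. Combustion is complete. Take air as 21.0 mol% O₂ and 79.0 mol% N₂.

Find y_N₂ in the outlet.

Stoichiometric O₂ = 3 × 337 = 1011 kmol; O₂ fed = 1011 × 1.683 = 1702 kmol.
N₂ fed = 1702 × 79/21 = 6401 kmol.
Fuel reacted = 1 × 337 → ξ = 337 kmol.
Outlet (n = n₀ + ν ξ):
  C₂H₅OH: 337 − 1(337) = 0
  O₂: 1702 − 3(337) = 690.5
  N₂: 6401 (inert)
  CO₂: 0 + 2(337) = 674
  H₂O: 0 + 3(337) = 1011
Total out = 8776 kmol; y_N₂ = 6401 / 8776 = 0.7293.

0.729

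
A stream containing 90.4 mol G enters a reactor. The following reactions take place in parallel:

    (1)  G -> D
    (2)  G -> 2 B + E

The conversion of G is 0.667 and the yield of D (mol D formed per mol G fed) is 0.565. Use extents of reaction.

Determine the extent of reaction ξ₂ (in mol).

ξ₂ = 9.22 mol

Yield of D: 1ξ₁ / 90.4 = 0.565 → ξ₁ = 51.08 mol.
Conversion of G: 1ξ₁ + 1ξ₂ = 0.667 × 90.4 = 60.3 → ξ₂ = 9.221 mol.
Outlet amounts (n = n₀ + Σ ν·ξ):
  G: 90.4 − 1(51.08) − 1(9.221) = 30.1
  D: 0 + 1(51.08) = 51.08
  B: 0 + 2(9.221) = 18.44
  E: 0 + 1(9.221) = 9.221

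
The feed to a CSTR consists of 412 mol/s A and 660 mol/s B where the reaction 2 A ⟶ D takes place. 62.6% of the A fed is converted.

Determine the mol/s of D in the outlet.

129 mol/s

A reacted = 0.626 × 412 = 257.9 mol/s; ν_A = −2, so ξ = 257.9/2 = 129 mol/s.
Outlet amounts (n = n₀ + ν ξ):
  A: 412 − 2(129) = 154.1
  D: 0 + 1(129) = 129
  B: 660 (inert)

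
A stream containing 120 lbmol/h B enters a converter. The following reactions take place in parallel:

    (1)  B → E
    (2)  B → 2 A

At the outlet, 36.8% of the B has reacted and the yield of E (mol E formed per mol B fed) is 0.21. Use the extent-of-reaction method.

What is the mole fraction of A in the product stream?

0.273

Yield of E: 1ξ₁ / 120 = 0.21 → ξ₁ = 25.2 lbmol/h.
Conversion of B: 1ξ₁ + 1ξ₂ = 0.368 × 120 = 44.16 → ξ₂ = 18.96 lbmol/h.
Outlet amounts (n = n₀ + Σ ν·ξ):
  B: 120 − 1(25.2) − 1(18.96) = 75.84
  E: 0 + 1(25.2) = 25.2
  A: 0 + 2(18.96) = 37.92
Total out = 139 lbmol/h; y_A = 37.92 / 139 = 0.2729.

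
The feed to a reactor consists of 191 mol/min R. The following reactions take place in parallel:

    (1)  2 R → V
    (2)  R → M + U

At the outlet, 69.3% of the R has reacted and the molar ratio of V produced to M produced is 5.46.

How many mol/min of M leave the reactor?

11.1 mol/min

Conversion of R: R consumed = 0.693 × 191 = 132.4 mol/min = 2ξ₁ + 1ξ₂.
Selectivity: 1ξ₁ / (1ξ₂) = 5.46 → ξ₁ = 5.46 ξ₂.
Substitute: (2·5.46 + 1) ξ₂ = 132.4 → ξ₂ = 11.1 mol/min, ξ₁ = 60.63 mol/min.
Outlet amounts (n = n₀ + Σ ν·ξ):
  R: 191 − 2(60.63) − 1(11.1) = 58.64
  V: 0 + 1(60.63) = 60.63
  M: 0 + 1(11.1) = 11.1
  U: 0 + 1(11.1) = 11.1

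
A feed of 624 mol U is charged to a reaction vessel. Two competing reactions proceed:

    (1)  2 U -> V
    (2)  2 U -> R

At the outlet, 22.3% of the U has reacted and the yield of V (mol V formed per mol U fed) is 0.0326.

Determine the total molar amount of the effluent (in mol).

554 mol

Yield of V: 1ξ₁ / 624 = 0.0326 → ξ₁ = 20.34 mol.
Conversion of U: 2ξ₁ + 2ξ₂ = 0.223 × 624 = 139.2 → ξ₂ = 49.23 mol.
Outlet amounts (n = n₀ + Σ ν·ξ):
  U: 624 − 2(20.34) − 2(49.23) = 484.8
  V: 0 + 1(20.34) = 20.34
  R: 0 + 1(49.23) = 49.23
Total out = 484.8 + 20.34 + 49.23 = 554.4 mol.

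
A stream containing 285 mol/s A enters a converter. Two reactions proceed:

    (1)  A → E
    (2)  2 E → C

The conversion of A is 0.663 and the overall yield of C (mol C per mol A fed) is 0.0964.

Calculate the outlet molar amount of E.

Conversion of A: A consumed = 1ξ₁ = 0.663 × 285 → ξ₁ = 189 mol/s.
Yield of C: 1ξ₂ / 285 = 0.0964 → ξ₂ = 27.47 mol/s.
Outlet amounts (n = n₀ + Σ ν·ξ):
  A: 285 − 1(189) = 96.04
  E: 0 + 1(189) − 2(27.47) = 134
  C: 0 + 1(27.47) = 27.47

134 mol/s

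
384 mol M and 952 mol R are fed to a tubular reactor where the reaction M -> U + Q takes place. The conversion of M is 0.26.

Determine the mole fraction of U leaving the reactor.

0.0695

M reacted = 0.26 × 384 = 99.84 mol; ν_M = −1, so ξ = 99.84/1 = 99.84 mol.
Outlet amounts (n = n₀ + ν ξ):
  M: 384 − 1(99.84) = 284.2
  U: 0 + 1(99.84) = 99.84
  Q: 0 + 1(99.84) = 99.84
  R: 952 (inert)
Total out = 1436 mol; y_U = 99.84 / 1436 = 0.06953.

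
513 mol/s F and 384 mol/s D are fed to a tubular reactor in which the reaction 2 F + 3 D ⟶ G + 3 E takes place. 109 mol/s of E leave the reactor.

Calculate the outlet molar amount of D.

For E: n = n₀ + 3ξ → 109 = 0 + 3ξ, giving ξ = 36.33 mol/s.
Outlet amounts (n = n₀ + ν ξ):
  F: 513 − 2(36.33) = 440.3
  D: 384 − 3(36.33) = 275
  G: 0 + 1(36.33) = 36.33
  E: 0 + 3(36.33) = 109

275 mol/s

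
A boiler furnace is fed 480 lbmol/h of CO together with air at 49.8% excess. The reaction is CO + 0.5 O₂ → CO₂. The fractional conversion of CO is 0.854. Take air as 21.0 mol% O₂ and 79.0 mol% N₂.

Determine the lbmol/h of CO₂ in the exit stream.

410 lbmol/h

Stoichiometric O₂ = 0.5 × 480 = 240 lbmol/h; O₂ fed = 240 × 1.498 = 359.5 lbmol/h.
N₂ fed = 359.5 × 79/21 = 1352 lbmol/h.
Fuel reacted = 0.854 × 480 → ξ = 409.9 lbmol/h.
Outlet (n = n₀ + ν ξ):
  CO: 480 − 1(409.9) = 70.08
  O₂: 359.5 − 0.5(409.9) = 154.6
  N₂: 1352 (inert)
  CO₂: 0 + 1(409.9) = 409.9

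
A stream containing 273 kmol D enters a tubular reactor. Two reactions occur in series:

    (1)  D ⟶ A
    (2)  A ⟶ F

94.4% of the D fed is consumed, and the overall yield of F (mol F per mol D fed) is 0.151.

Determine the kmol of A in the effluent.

216 kmol

Conversion of D: D consumed = 1ξ₁ = 0.944 × 273 → ξ₁ = 257.7 kmol.
Yield of F: 1ξ₂ / 273 = 0.151 → ξ₂ = 41.22 kmol.
Outlet amounts (n = n₀ + Σ ν·ξ):
  D: 273 − 1(257.7) = 15.29
  A: 0 + 1(257.7) − 1(41.22) = 216.5
  F: 0 + 1(41.22) = 41.22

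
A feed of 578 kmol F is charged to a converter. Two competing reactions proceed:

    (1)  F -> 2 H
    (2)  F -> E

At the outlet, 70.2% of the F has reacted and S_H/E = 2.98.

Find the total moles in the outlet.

821 kmol

Conversion of F: F consumed = 0.702 × 578 = 405.8 kmol = 1ξ₁ + 1ξ₂.
Selectivity: 2ξ₁ / (1ξ₂) = 2.98 → ξ₁ = 1.49 ξ₂.
Substitute: (1·1.49 + 1) ξ₂ = 405.8 → ξ₂ = 163 kmol, ξ₁ = 242.8 kmol.
Outlet amounts (n = n₀ + Σ ν·ξ):
  F: 578 − 1(242.8) − 1(163) = 172.2
  H: 0 + 2(242.8) = 485.6
  E: 0 + 1(163) = 163
Total out = 172.2 + 485.6 + 163 = 820.8 kmol.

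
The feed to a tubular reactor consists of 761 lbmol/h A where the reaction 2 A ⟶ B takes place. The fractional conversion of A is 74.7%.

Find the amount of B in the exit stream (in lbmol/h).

284 lbmol/h

A reacted = 0.747 × 761 = 568.5 lbmol/h; ν_A = −2, so ξ = 568.5/2 = 284.2 lbmol/h.
Outlet amounts (n = n₀ + ν ξ):
  A: 761 − 2(284.2) = 192.5
  B: 0 + 1(284.2) = 284.2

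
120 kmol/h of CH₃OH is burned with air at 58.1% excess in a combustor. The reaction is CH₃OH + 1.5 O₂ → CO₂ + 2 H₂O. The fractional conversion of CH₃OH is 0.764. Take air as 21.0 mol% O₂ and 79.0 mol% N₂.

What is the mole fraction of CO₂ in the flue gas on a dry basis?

0.0685

Stoichiometric O₂ = 1.5 × 120 = 180 kmol/h; O₂ fed = 180 × 1.581 = 284.6 kmol/h.
N₂ fed = 284.6 × 79/21 = 1071 kmol/h.
Fuel reacted = 0.764 × 120 → ξ = 91.68 kmol/h.
Outlet (n = n₀ + ν ξ):
  CH₃OH: 120 − 1(91.68) = 28.32
  O₂: 284.6 − 1.5(91.68) = 147.1
  N₂: 1071 (inert)
  CO₂: 0 + 1(91.68) = 91.68
  H₂O: 0 + 2(91.68) = 183.4
Dry total = 1338 kmol/h; y_CO₂ (dry) = 91.68 / 1338 = 0.06854.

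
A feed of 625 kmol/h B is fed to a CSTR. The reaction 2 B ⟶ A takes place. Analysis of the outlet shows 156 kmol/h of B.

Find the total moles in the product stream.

390 kmol/h

For B: n = n₀ − 2ξ → 156 = 625 − 2ξ, giving ξ = 234.5 kmol/h.
Outlet amounts (n = n₀ + ν ξ):
  B: 625 − 2(234.5) = 156
  A: 0 + 1(234.5) = 234.5
Total out = 156 + 234.5 = 390.5 kmol/h.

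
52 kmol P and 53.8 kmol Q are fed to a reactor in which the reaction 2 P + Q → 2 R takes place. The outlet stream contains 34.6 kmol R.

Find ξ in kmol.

For R: n = n₀ + 2ξ → 34.6 = 0 + 2ξ, giving ξ = 17.3 kmol.
Outlet amounts (n = n₀ + ν ξ):
  P: 52 − 2(17.3) = 17.4
  Q: 53.8 − 1(17.3) = 36.5
  R: 0 + 2(17.3) = 34.6

ξ = 17.3 kmol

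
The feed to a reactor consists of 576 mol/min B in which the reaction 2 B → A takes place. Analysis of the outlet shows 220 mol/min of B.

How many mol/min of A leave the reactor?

For B: n = n₀ − 2ξ → 220 = 576 − 2ξ, giving ξ = 178 mol/min.
Outlet amounts (n = n₀ + ν ξ):
  B: 576 − 2(178) = 220
  A: 0 + 1(178) = 178

178 mol/min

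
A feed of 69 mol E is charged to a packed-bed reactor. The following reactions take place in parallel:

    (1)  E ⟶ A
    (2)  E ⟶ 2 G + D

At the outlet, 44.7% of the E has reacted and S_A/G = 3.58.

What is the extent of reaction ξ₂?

ξ₂ = 3.78 mol

Conversion of E: E consumed = 0.447 × 69 = 30.84 mol = 1ξ₁ + 1ξ₂.
Selectivity: 1ξ₁ / (2ξ₂) = 3.58 → ξ₁ = 7.16 ξ₂.
Substitute: (1·7.16 + 1) ξ₂ = 30.84 → ξ₂ = 3.78 mol, ξ₁ = 27.06 mol.
Outlet amounts (n = n₀ + Σ ν·ξ):
  E: 69 − 1(27.06) − 1(3.78) = 38.16
  A: 0 + 1(27.06) = 27.06
  G: 0 + 2(3.78) = 7.56
  D: 0 + 1(3.78) = 3.78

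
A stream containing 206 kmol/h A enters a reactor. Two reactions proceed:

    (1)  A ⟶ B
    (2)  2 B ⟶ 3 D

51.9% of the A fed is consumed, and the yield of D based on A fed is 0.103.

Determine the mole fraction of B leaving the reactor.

Conversion of A: A consumed = 1ξ₁ = 0.519 × 206 → ξ₁ = 106.9 kmol/h.
Yield of D: 3ξ₂ / 206 = 0.103 → ξ₂ = 7.073 kmol/h.
Outlet amounts (n = n₀ + Σ ν·ξ):
  A: 206 − 1(106.9) = 99.09
  B: 0 + 1(106.9) − 2(7.073) = 92.77
  D: 0 + 3(7.073) = 21.22
Total out = 213.1 kmol/h; y_B = 92.77 / 213.1 = 0.4354.

0.435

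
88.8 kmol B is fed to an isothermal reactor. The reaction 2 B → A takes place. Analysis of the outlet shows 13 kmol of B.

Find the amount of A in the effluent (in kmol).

For B: n = n₀ − 2ξ → 13 = 88.8 − 2ξ, giving ξ = 37.9 kmol.
Outlet amounts (n = n₀ + ν ξ):
  B: 88.8 − 2(37.9) = 13
  A: 0 + 1(37.9) = 37.9

37.9 kmol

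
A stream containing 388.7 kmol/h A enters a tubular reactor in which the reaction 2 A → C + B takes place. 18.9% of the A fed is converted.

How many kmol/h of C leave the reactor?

A reacted = 0.189 × 388.7 = 73.46 kmol/h; ν_A = −2, so ξ = 73.46/2 = 36.73 kmol/h.
Outlet amounts (n = n₀ + ν ξ):
  A: 388.7 − 2(36.73) = 315.2
  C: 0 + 1(36.73) = 36.73
  B: 0 + 1(36.73) = 36.73

36.7 kmol/h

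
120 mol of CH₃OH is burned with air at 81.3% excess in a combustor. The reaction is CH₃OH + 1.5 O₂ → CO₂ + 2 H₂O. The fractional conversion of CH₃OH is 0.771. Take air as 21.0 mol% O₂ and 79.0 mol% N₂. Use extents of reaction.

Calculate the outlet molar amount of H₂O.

Stoichiometric O₂ = 1.5 × 120 = 180 mol; O₂ fed = 180 × 1.813 = 326.3 mol.
N₂ fed = 326.3 × 79/21 = 1228 mol.
Fuel reacted = 0.771 × 120 → ξ = 92.52 mol.
Outlet (n = n₀ + ν ξ):
  CH₃OH: 120 − 1(92.52) = 27.48
  O₂: 326.3 − 1.5(92.52) = 187.6
  N₂: 1228 (inert)
  CO₂: 0 + 1(92.52) = 92.52
  H₂O: 0 + 2(92.52) = 185

185 mol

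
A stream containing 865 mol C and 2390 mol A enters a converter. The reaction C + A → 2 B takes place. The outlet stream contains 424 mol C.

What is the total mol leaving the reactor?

For C: n = n₀ − 1ξ → 424 = 865 − 1ξ, giving ξ = 441 mol.
Outlet amounts (n = n₀ + ν ξ):
  C: 865 − 1(441) = 424
  A: 2390 − 1(441) = 1949
  B: 0 + 2(441) = 882
Total out = 424 + 1949 + 882 = 3255 mol.

3260 mol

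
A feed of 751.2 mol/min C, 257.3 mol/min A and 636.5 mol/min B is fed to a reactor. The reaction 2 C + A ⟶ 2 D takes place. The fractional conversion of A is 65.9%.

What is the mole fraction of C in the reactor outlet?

A reacted = 0.659 × 257.3 = 169.6 mol/min; ν_A = −1, so ξ = 169.6/1 = 169.6 mol/min.
Outlet amounts (n = n₀ + ν ξ):
  C: 751.2 − 2(169.6) = 412.1
  A: 257.3 − 1(169.6) = 87.74
  D: 0 + 2(169.6) = 339.1
  B: 636.5 (inert)
Total out = 1475 mol/min; y_C = 412.1 / 1475 = 0.2793.

0.279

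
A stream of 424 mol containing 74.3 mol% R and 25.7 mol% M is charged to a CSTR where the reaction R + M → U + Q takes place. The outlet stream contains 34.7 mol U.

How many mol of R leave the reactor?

280 mol

For U: n = n₀ + 1ξ → 34.7 = 0 + 1ξ, giving ξ = 34.7 mol.
Outlet amounts (n = n₀ + ν ξ):
  R: 315 − 1(34.7) = 280.3
  M: 109 − 1(34.7) = 74.27
  U: 0 + 1(34.7) = 34.7
  Q: 0 + 1(34.7) = 34.7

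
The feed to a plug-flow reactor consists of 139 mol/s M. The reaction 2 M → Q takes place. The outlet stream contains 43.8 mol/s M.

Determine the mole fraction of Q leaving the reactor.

For M: n = n₀ − 2ξ → 43.8 = 139 − 2ξ, giving ξ = 47.6 mol/s.
Outlet amounts (n = n₀ + ν ξ):
  M: 139 − 2(47.6) = 43.8
  Q: 0 + 1(47.6) = 47.6
Total out = 91.4 mol/s; y_Q = 47.6 / 91.4 = 0.5208.

0.521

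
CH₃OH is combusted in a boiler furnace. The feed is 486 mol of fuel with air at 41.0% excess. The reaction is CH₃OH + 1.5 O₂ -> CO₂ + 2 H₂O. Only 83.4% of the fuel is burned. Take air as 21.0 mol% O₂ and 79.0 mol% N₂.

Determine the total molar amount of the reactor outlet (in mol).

5580 mol

Stoichiometric O₂ = 1.5 × 486 = 729 mol; O₂ fed = 729 × 1.410 = 1028 mol.
N₂ fed = 1028 × 79/21 = 3867 mol.
Fuel reacted = 0.834 × 486 → ξ = 405.3 mol.
Outlet (n = n₀ + ν ξ):
  CH₃OH: 486 − 1(405.3) = 80.68
  O₂: 1028 − 1.5(405.3) = 419.9
  N₂: 3867 (inert)
  CO₂: 0 + 1(405.3) = 405.3
  H₂O: 0 + 2(405.3) = 810.6
Total out = 80.68 + 419.9 + 3867 + 405.3 + 810.6 = 5583 mol.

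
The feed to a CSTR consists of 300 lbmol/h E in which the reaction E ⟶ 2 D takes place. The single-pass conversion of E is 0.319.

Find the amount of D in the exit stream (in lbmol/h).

E reacted = 0.319 × 300 = 95.7 lbmol/h; ν_E = −1, so ξ = 95.7/1 = 95.7 lbmol/h.
Outlet amounts (n = n₀ + ν ξ):
  E: 300 − 1(95.7) = 204.3
  D: 0 + 2(95.7) = 191.4

191 lbmol/h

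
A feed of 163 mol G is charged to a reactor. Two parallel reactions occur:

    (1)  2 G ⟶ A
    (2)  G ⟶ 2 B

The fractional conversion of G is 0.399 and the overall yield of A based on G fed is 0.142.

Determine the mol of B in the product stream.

Yield of A: 1ξ₁ / 163 = 0.142 → ξ₁ = 23.15 mol.
Conversion of G: 2ξ₁ + 1ξ₂ = 0.399 × 163 = 65.04 → ξ₂ = 18.75 mol.
Outlet amounts (n = n₀ + Σ ν·ξ):
  G: 163 − 2(23.15) − 1(18.75) = 97.96
  A: 0 + 1(23.15) = 23.15
  B: 0 + 2(18.75) = 37.49

37.5 mol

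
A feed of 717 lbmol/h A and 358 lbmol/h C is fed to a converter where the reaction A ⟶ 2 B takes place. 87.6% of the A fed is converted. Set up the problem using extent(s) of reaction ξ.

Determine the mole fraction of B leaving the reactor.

A reacted = 0.876 × 717 = 628.1 lbmol/h; ν_A = −1, so ξ = 628.1/1 = 628.1 lbmol/h.
Outlet amounts (n = n₀ + ν ξ):
  A: 717 − 1(628.1) = 88.91
  B: 0 + 2(628.1) = 1256
  C: 358 (inert)
Total out = 1703 lbmol/h; y_B = 1256 / 1703 = 0.7376.

0.738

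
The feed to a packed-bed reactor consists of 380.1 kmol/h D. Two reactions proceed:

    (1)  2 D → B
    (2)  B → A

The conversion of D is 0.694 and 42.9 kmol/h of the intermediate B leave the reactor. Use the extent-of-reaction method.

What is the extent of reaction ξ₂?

ξ₂ = 89 kmol/h

Conversion of D: D consumed = 2ξ₁ = 0.694 × 380.1 → ξ₁ = 131.9 kmol/h.
B balance: n_B = 0 + 1ξ₁ − 1ξ₂ = 42.9 → ξ₂ = (1·131.9 − 42.9)/1 = 88.99 kmol/h.
Outlet amounts (n = n₀ + Σ ν·ξ):
  D: 380.1 − 2(131.9) = 116.3
  B: 0 + 1(131.9) − 1(88.99) = 42.9
  A: 0 + 1(88.99) = 88.99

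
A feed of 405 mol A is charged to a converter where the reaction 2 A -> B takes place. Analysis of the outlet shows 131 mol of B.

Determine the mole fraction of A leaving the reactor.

For B: n = n₀ + 1ξ → 131 = 0 + 1ξ, giving ξ = 131 mol.
Outlet amounts (n = n₀ + ν ξ):
  A: 405 − 2(131) = 143
  B: 0 + 1(131) = 131
Total out = 274 mol; y_A = 143 / 274 = 0.5219.

0.522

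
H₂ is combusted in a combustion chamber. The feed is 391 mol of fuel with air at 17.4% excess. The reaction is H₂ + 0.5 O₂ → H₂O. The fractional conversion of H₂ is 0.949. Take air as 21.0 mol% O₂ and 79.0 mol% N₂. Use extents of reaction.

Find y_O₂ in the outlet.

Stoichiometric O₂ = 0.5 × 391 = 195.5 mol; O₂ fed = 195.5 × 1.174 = 229.5 mol.
N₂ fed = 229.5 × 79/21 = 863.4 mol.
Fuel reacted = 0.949 × 391 → ξ = 371.1 mol.
Outlet (n = n₀ + ν ξ):
  H₂: 391 − 1(371.1) = 19.94
  O₂: 229.5 − 0.5(371.1) = 43.99
  N₂: 863.4 (inert)
  H₂O: 0 + 1(371.1) = 371.1
Total out = 1298 mol; y_O₂ = 43.99 / 1298 = 0.03388.

0.0339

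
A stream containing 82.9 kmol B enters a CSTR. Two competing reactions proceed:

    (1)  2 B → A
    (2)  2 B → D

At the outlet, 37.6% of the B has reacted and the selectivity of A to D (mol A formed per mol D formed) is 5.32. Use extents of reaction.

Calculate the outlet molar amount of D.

2.47 kmol

Conversion of B: B consumed = 0.376 × 82.9 = 31.17 kmol = 2ξ₁ + 2ξ₂.
Selectivity: 1ξ₁ / (1ξ₂) = 5.32 → ξ₁ = 5.32 ξ₂.
Substitute: (2·5.32 + 2) ξ₂ = 31.17 → ξ₂ = 2.466 kmol, ξ₁ = 13.12 kmol.
Outlet amounts (n = n₀ + Σ ν·ξ):
  B: 82.9 − 2(13.12) − 2(2.466) = 51.73
  A: 0 + 1(13.12) = 13.12
  D: 0 + 1(2.466) = 2.466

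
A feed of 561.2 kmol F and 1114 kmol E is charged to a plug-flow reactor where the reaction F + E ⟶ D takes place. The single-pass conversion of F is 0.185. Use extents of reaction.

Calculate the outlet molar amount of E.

1010 kmol

F reacted = 0.185 × 561.2 = 103.8 kmol; ν_F = −1, so ξ = 103.8/1 = 103.8 kmol.
Outlet amounts (n = n₀ + ν ξ):
  F: 561.2 − 1(103.8) = 457.4
  E: 1114 − 1(103.8) = 1010
  D: 0 + 1(103.8) = 103.8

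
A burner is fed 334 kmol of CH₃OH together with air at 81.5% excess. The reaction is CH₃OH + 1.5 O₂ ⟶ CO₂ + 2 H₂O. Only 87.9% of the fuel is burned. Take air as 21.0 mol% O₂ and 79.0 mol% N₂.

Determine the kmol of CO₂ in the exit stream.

Stoichiometric O₂ = 1.5 × 334 = 501 kmol; O₂ fed = 501 × 1.815 = 909.3 kmol.
N₂ fed = 909.3 × 79/21 = 3421 kmol.
Fuel reacted = 0.879 × 334 → ξ = 293.6 kmol.
Outlet (n = n₀ + ν ξ):
  CH₃OH: 334 − 1(293.6) = 40.41
  O₂: 909.3 − 1.5(293.6) = 468.9
  N₂: 3421 (inert)
  CO₂: 0 + 1(293.6) = 293.6
  H₂O: 0 + 2(293.6) = 587.2

294 kmol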